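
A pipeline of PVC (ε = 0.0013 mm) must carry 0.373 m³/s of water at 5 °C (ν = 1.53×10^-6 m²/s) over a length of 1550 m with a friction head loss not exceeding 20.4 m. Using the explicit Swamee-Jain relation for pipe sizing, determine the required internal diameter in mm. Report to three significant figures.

D ≈ 408 mm

Swamee-Jain (Type III): D = 0.66·[ε^1.25·(LQ²/(gh_f))^4.75 + ν·Q^9.4·(L/(gh_f))^5.2]^0.04
LQ²/(gh_f) = 1.078; L/(gh_f) = 7.745
Term 1 = ε^1.25·(…)^4.75 = 6.26×10^-8; Term 2 = ν·Q^9.4·(…)^5.2 = 6.05×10^-6
D = 0.66·(6.26×10^-8 + 6.05×10^-6)^0.04 = 0.4083 m = 408 mm
Check: V = 2.85 m/s, Re = 7.60×10^5, f = 0.01223, h_f = 19.2 m ≈ 20.4 m ✓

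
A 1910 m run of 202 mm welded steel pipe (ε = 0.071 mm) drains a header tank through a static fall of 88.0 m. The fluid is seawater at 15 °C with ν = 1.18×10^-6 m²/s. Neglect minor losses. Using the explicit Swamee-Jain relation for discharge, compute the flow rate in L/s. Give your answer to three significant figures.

Swamee-Jain (Type II): Q = -0.965·√(gD⁵h_f/L)·ln[ε/(3.7D) + √(3.17ν²L/(gD³h_f))]
√(gD⁵h_f/L) = √(9.81·0.202⁵·88.0/1910) = 0.01233
ε/(3.7D) = 9.50×10^-5; √(3.17ν²L/(gD³h_f)) = 3.44×10^-5
Q = -0.965·0.01233·ln(1.294×10^-4) = 0.1065 m³/s
Check: V = 3.32 m/s, Re = 5.69×10^5, f = 0.01664, h_f = 88.6 m ≈ 88.0 m ✓

Q ≈ 107 L/s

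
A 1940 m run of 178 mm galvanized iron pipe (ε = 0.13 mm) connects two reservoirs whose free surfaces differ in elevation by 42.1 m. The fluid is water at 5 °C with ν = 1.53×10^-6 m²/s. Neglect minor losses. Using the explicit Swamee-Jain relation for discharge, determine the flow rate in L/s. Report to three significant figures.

Swamee-Jain (Type II): Q = -0.965·√(gD⁵h_f/L)·ln[ε/(3.7D) + √(3.17ν²L/(gD³h_f))]
√(gD⁵h_f/L) = √(9.81·0.178⁵·42.1/1940) = 0.006168
ε/(3.7D) = 1.97×10^-4; √(3.17ν²L/(gD³h_f)) = 7.86×10^-5
Q = -0.965·0.006168·ln(2.760×10^-4) = 0.04878 m³/s
Check: V = 1.96 m/s, Re = 2.28×10^5, f = 0.01987, h_f = 42.4 m ≈ 42.1 m ✓

Q ≈ 48.8 L/s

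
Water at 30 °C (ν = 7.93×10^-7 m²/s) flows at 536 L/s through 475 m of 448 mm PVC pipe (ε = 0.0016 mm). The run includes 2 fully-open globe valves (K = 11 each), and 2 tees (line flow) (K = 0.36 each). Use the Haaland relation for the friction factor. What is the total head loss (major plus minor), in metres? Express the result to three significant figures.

V = 4Q/(πD²) = 3.400 m/s; V²/2g = 0.5893 m
Re = 1.92×10^6, ε/D = 3.57×10^-6 → f = 0.01051 (Haaland)
Major: h_f = f(L/D)·V²/2g = 0.01051·1060·0.5893 = 6.565 m
Minor: ΣK = 22.7; h_m = ΣK·V²/2g = 13.39 m
Total H_L = 6.565 + 13.39 = 19.95 m

H_L ≈ 20.0 m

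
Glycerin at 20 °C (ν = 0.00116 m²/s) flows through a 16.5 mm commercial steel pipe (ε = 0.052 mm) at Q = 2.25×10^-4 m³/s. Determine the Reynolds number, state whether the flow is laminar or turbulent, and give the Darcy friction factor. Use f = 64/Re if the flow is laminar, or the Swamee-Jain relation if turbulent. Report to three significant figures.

V = 4Q/(πD²) = 1.052 m/s
Re = VD/ν = 1.052·0.0165/0.00116 = 15.0
Re < 2300 → laminar → f = 64/Re = 4.276

Re ≈ 15.0; laminar; f = 64/Re ≈ 4.28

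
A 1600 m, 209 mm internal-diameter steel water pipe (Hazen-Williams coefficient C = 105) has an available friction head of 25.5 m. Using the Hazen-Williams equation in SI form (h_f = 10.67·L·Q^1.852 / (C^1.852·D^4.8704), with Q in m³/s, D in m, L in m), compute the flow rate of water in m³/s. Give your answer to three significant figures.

Rearranging: Q = [h_f·C^1.852·D^4.8704 / (10.67·L)]^(1/1.852)
Q = [25.5·105^1.852·0.209^4.8704 / (10.67·1600)]^0.540 = 0.05099 m³/s

Q ≈ 0.0510 m³/s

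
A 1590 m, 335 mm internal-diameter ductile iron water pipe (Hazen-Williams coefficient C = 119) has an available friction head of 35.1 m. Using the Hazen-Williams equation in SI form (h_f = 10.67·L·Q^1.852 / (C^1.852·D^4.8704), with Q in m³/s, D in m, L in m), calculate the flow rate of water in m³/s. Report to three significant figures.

Rearranging: Q = [h_f·C^1.852·D^4.8704 / (10.67·L)]^(1/1.852)
Q = [35.1·119^1.852·0.335^4.8704 / (10.67·1590)]^0.540 = 0.2383 m³/s

Q ≈ 0.238 m³/s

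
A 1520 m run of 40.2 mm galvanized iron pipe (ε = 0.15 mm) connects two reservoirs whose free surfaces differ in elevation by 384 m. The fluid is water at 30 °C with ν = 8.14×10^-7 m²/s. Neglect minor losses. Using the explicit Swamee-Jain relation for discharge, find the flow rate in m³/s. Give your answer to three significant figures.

Swamee-Jain (Type II): Q = -0.965·√(gD⁵h_f/L)·ln[ε/(3.7D) + √(3.17ν²L/(gD³h_f))]
√(gD⁵h_f/L) = √(9.81·0.0402⁵·384/1520) = 5.101×10^-4
ε/(3.7D) = 0.00101; √(3.17ν²L/(gD³h_f)) = 1.14×10^-4
Q = -0.965·5.101×10^-4·ln(0.001123) = 0.003343 m³/s
Check: V = 2.63 m/s, Re = 1.30×10^5, f = 0.02895, h_f = 387 m ≈ 384 m ✓

Q ≈ 0.00334 m³/s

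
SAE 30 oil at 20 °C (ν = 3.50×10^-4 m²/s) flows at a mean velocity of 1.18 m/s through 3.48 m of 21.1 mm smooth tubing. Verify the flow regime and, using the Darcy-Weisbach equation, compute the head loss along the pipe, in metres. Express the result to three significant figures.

h_f ≈ 10.5 m

Re = VD/ν = 1.18·0.02110/3.50×10^-4 = 71.1 → laminar (Re < 2300)
f = 64/Re = 0.8997
h_f = f(L/D)V²/(2g) = 0.8997·(3.48/0.02110)·1.18²/(2·9.81) = 10.53 m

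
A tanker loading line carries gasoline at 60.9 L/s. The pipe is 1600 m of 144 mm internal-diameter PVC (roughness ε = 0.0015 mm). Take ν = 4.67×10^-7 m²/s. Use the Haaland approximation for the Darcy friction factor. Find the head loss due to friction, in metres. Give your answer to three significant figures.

V = 4Q/(πD²) = 4·0.0609/(π·0.144²) = 3.739 m/s
Re = VD/ν = 3.739·0.144/4.67×10^-7 = 1.15×10^6 → turbulent
ε/D = 0.0015/144 = 1.04×10^-5
Haaland: f = 0.01152
h_f = f(L/D)V²/(2g) = 0.01152·(1600/0.144)·3.739²/(2·9.81) = 91.24 m

h_f ≈ 91.2 m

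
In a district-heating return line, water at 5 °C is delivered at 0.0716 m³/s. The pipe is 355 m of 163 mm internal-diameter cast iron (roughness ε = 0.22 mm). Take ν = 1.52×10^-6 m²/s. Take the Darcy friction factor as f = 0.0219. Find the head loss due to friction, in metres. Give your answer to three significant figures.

h_f ≈ 28.6 m

V = 4Q/(πD²) = 4·0.0716/(π·0.163²) = 3.431 m/s
h_f = f(L/D)V²/(2g) = 0.02190·(355/0.163)·3.431²/(2·9.81) = 28.62 m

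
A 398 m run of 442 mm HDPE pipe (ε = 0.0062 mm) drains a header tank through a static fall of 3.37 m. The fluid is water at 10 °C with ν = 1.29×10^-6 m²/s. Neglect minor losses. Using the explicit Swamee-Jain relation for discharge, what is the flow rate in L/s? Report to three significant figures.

Swamee-Jain (Type II): Q = -0.965·√(gD⁵h_f/L)·ln[ε/(3.7D) + √(3.17ν²L/(gD³h_f))]
√(gD⁵h_f/L) = √(9.81·0.442⁵·3.37/398) = 0.03743
ε/(3.7D) = 3.79×10^-6; √(3.17ν²L/(gD³h_f)) = 2.71×10^-5
Q = -0.965·0.03743·ln(3.091×10^-5) = 0.3751 m³/s
Check: V = 2.44 m/s, Re = 8.38×10^5, f = 0.01227, h_f = 3.36 m ≈ 3.37 m ✓

Q ≈ 375 L/s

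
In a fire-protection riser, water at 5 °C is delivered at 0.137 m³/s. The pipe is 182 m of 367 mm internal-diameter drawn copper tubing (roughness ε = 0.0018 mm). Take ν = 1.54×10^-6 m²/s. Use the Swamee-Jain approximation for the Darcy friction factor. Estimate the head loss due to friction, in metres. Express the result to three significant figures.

V = 4Q/(πD²) = 4·0.137/(π·0.367²) = 1.295 m/s
Re = VD/ν = 1.295·0.367/1.54×10^-6 = 3.09×10^5 → turbulent
ε/D = 0.0018/367 = 4.90×10^-6
Swamee-Jain: f = 0.01436
h_f = f(L/D)V²/(2g) = 0.01436·(182/0.367)·1.295²/(2·9.81) = 0.6086 m

h_f ≈ 0.609 m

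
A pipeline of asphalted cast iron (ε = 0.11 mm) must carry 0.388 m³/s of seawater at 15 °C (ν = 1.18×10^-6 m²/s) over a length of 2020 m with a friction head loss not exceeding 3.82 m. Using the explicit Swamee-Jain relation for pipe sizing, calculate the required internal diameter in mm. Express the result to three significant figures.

Swamee-Jain (Type III): D = 0.66·[ε^1.25·(LQ²/(gh_f))^4.75 + ν·Q^9.4·(L/(gh_f))^5.2]^0.04
LQ²/(gh_f) = 8.115; L/(gh_f) = 53.90
Term 1 = ε^1.25·(…)^4.75 = 0.235; Term 2 = ν·Q^9.4·(…)^5.2 = 0.163
D = 0.66·(0.235 + 0.163)^0.04 = 0.6361 m = 636 mm
Check: V = 1.22 m/s, Re = 6.58×10^5, f = 0.01490, h_f = 3.59 m ≈ 3.82 m ✓

D ≈ 636 mm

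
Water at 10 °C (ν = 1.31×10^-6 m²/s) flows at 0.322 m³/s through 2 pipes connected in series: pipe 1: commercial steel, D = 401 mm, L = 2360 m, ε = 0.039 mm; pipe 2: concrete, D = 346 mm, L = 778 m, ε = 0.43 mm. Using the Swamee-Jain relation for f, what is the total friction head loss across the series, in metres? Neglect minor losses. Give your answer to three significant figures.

Pipe 1: V = 2.550 m/s, Re = 7.80×10^5, ε/D = 9.73×10^-5, f = 0.01377, h_1 = f(L/D)V²/2g = 26.85 m
Pipe 2: V = 3.425 m/s, Re = 9.05×10^5, ε/D = 0.00124, f = 0.02109, h_2 = f(L/D)V²/2g = 28.35 m
Series → Q common, losses add: H = Σh = 55.20 m

H ≈ 55.2 m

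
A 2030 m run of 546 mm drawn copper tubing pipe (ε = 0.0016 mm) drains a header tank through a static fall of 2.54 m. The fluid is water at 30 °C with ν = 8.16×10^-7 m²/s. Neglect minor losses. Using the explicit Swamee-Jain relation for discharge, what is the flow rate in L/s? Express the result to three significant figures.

Q ≈ 243 L/s

Swamee-Jain (Type II): Q = -0.965·√(gD⁵h_f/L)·ln[ε/(3.7D) + √(3.17ν²L/(gD³h_f))]
√(gD⁵h_f/L) = √(9.81·0.546⁵·2.54/2030) = 0.02441
ε/(3.7D) = 7.92×10^-7; √(3.17ν²L/(gD³h_f)) = 3.25×10^-5
Q = -0.965·0.02441·ln(3.330×10^-5) = 0.2428 m³/s
Check: V = 1.04 m/s, Re = 6.94×10^5, f = 0.01241, h_f = 2.53 m ≈ 2.54 m ✓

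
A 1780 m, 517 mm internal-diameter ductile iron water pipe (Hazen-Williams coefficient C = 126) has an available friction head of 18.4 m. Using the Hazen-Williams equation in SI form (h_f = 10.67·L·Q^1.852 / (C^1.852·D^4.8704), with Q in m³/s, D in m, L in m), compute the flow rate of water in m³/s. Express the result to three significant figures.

Q ≈ 0.524 m³/s

Rearranging: Q = [h_f·C^1.852·D^4.8704 / (10.67·L)]^(1/1.852)
Q = [18.4·126^1.852·0.517^4.8704 / (10.67·1780)]^0.540 = 0.5243 m³/s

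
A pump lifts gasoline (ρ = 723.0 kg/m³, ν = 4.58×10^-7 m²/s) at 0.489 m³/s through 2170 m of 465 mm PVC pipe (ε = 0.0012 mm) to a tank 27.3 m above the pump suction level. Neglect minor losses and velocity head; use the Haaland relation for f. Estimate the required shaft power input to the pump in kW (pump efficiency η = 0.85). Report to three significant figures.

V = 4Q/(πD²) = 2.879 m/s; Re = 2.92×10^6; ε/D = 2.58×10^-6; f = 0.009839
h_f = f(L/D)V²/2g = 19.40 m
Total head H = z + h_f = 27.3 + 19.40 = 46.70 m
P_hyd = ρgQH = 723.0·9.81·0.489·46.70 = 162.0 kW
P_shaft = P_hyd/η = 162.0/0.85 = 190.6 kW

P_shaft ≈ 191 kW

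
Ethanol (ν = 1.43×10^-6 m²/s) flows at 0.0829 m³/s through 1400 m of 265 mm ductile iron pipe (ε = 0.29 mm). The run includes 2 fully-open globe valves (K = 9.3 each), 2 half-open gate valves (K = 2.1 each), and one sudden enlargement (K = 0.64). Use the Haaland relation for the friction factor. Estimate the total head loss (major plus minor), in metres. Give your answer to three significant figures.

H_L ≈ 15.5 m

V = 4Q/(πD²) = 1.503 m/s; V²/2g = 0.1151 m
Re = 2.79×10^5, ε/D = 0.00109 → f = 0.02097 (Haaland)
Major: h_f = f(L/D)·V²/2g = 0.02097·5283·0.1151 = 12.76 m
Minor: ΣK = 23.4; h_m = ΣK·V²/2g = 2.699 m
Total H_L = 12.76 + 2.699 = 15.46 m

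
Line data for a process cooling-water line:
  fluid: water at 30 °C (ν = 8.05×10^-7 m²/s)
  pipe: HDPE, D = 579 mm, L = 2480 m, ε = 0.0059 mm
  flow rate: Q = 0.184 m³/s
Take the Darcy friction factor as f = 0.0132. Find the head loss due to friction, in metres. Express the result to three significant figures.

h_f ≈ 1.41 m

V = 4Q/(πD²) = 4·0.184/(π·0.579²) = 0.6988 m/s
h_f = f(L/D)V²/(2g) = 0.01320·(2480/0.579)·0.6988²/(2·9.81) = 1.407 m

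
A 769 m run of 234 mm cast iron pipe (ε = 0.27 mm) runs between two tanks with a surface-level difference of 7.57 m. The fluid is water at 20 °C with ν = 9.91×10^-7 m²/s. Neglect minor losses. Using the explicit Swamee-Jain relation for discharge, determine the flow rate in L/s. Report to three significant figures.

Swamee-Jain (Type II): Q = -0.965·√(gD⁵h_f/L)·ln[ε/(3.7D) + √(3.17ν²L/(gD³h_f))]
√(gD⁵h_f/L) = √(9.81·0.234⁵·7.57/769) = 0.008231
ε/(3.7D) = 3.12×10^-4; √(3.17ν²L/(gD³h_f)) = 5.02×10^-5
Q = -0.965·0.008231·ln(3.620×10^-4) = 0.06294 m³/s
Check: V = 1.46 m/s, Re = 3.46×10^5, f = 0.02125, h_f = 7.62 m ≈ 7.57 m ✓

Q ≈ 62.9 L/s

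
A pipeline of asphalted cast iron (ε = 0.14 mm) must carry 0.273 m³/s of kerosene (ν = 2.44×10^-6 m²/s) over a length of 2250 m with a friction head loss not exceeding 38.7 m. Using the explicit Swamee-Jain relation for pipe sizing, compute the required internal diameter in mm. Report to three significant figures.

D ≈ 368 mm

Swamee-Jain (Type III): D = 0.66·[ε^1.25·(LQ²/(gh_f))^4.75 + ν·Q^9.4·(L/(gh_f))^5.2]^0.04
LQ²/(gh_f) = 0.4417; L/(gh_f) = 5.927
Term 1 = ε^1.25·(…)^4.75 = 3.14×10^-7; Term 2 = ν·Q^9.4·(…)^5.2 = 1.28×10^-7
D = 0.66·(3.14×10^-7 + 1.28×10^-7)^0.04 = 0.3676 m = 368 mm
Check: V = 2.57 m/s, Re = 3.88×10^5, f = 0.01726, h_f = 35.6 m ≈ 38.7 m ✓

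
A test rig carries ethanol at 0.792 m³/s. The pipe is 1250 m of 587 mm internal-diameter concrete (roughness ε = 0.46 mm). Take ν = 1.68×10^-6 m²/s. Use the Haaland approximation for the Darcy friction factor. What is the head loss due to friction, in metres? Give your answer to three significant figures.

V = 4Q/(πD²) = 4·0.792/(π·0.587²) = 2.927 m/s
Re = VD/ν = 2.927·0.587/1.68×10^-6 = 1.02×10^6 → turbulent
ε/D = 0.46/587 = 7.84×10^-4
Haaland: f = 0.01887
h_f = f(L/D)V²/(2g) = 0.01887·(1250/0.587)·2.927²/(2·9.81) = 17.54 m

h_f ≈ 17.5 m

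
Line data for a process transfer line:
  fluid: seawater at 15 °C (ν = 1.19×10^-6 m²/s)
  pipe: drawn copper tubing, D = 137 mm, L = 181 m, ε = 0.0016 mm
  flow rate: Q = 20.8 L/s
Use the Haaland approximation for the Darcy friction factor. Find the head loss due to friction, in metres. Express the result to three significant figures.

V = 4Q/(πD²) = 4·0.0208/(π·0.137²) = 1.411 m/s
Re = VD/ν = 1.411·0.137/1.19×10^-6 = 1.62×10^5 → turbulent
ε/D = 0.0016/137 = 1.17×10^-5
Haaland: f = 0.01621
h_f = f(L/D)V²/(2g) = 0.01621·(181/0.137)·1.411²/(2·9.81) = 2.173 m

h_f ≈ 2.17 m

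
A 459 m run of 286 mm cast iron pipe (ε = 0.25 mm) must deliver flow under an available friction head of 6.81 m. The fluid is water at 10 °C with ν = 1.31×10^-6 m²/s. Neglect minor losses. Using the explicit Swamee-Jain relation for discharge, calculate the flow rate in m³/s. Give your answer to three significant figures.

Q ≈ 0.132 m³/s

Swamee-Jain (Type II): Q = -0.965·√(gD⁵h_f/L)·ln[ε/(3.7D) + √(3.17ν²L/(gD³h_f))]
√(gD⁵h_f/L) = √(9.81·0.286⁵·6.81/459) = 0.01669
ε/(3.7D) = 2.36×10^-4; √(3.17ν²L/(gD³h_f)) = 4.00×10^-5
Q = -0.965·0.01669·ln(2.762×10^-4) = 0.1320 m³/s
Check: V = 2.05 m/s, Re = 4.48×10^5, f = 0.01986, h_f = 6.86 m ≈ 6.81 m ✓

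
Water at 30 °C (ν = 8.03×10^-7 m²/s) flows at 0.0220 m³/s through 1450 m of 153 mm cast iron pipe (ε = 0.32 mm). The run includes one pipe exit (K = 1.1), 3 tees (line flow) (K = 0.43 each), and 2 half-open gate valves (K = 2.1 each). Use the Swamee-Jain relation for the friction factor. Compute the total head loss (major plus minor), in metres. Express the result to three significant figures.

H_L ≈ 17.5 m

V = 4Q/(πD²) = 1.197 m/s; V²/2g = 0.07298 m
Re = 2.28×10^5, ε/D = 0.00209 → f = 0.02463 (Swamee-Jain)
Major: h_f = f(L/D)·V²/2g = 0.02463·9477·0.07298 = 17.04 m
Minor: ΣK = 6.59; h_m = ΣK·V²/2g = 0.4809 m
Total H_L = 17.04 + 0.4809 = 17.52 m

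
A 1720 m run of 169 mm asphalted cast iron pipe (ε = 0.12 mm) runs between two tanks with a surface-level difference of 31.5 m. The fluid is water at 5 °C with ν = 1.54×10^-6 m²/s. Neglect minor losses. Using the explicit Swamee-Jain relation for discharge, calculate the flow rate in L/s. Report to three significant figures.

Swamee-Jain (Type II): Q = -0.965·√(gD⁵h_f/L)·ln[ε/(3.7D) + √(3.17ν²L/(gD³h_f))]
√(gD⁵h_f/L) = √(9.81·0.169⁵·31.5/1720) = 0.004977
ε/(3.7D) = 1.92×10^-4; √(3.17ν²L/(gD³h_f)) = 9.31×10^-5
Q = -0.965·0.004977·ln(2.850×10^-4) = 0.03920 m³/s
Check: V = 1.75 m/s, Re = 1.92×10^5, f = 0.02003, h_f = 31.7 m ≈ 31.5 m ✓

Q ≈ 39.2 L/s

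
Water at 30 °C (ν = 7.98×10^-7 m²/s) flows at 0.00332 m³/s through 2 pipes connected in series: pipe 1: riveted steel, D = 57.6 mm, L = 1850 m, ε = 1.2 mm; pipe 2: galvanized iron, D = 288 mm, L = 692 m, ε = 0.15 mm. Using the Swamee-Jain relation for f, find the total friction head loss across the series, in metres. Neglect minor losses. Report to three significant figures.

H ≈ 133 m

Pipe 1: V = 1.274 m/s, Re = 9.20×10^4, ε/D = 0.0208, f = 0.05007, h_1 = f(L/D)V²/2g = 133.0 m
Pipe 2: V = 0.05096 m/s, Re = 1.84×10^4, ε/D = 5.21×10^-4, f = 0.02757, h_2 = f(L/D)V²/2g = 0.008768 m
Series → Q common, losses add: H = Σh = 133.1 m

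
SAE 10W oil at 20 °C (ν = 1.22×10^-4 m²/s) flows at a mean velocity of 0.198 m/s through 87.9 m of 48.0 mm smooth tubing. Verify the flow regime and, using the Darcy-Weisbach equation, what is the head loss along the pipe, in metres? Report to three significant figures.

h_f ≈ 3.01 m

Re = VD/ν = 0.198·0.04800/1.22×10^-4 = 77.9 → laminar (Re < 2300)
f = 64/Re = 0.8215
h_f = f(L/D)V²/(2g) = 0.8215·(87.9/0.04800)·0.198²/(2·9.81) = 3.006 m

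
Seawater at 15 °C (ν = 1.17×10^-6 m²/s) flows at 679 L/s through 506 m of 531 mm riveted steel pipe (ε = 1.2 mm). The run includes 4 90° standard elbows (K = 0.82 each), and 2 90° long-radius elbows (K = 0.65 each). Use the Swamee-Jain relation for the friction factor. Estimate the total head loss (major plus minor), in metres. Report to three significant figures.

V = 4Q/(πD²) = 3.066 m/s; V²/2g = 0.4792 m
Re = 1.39×10^6, ε/D = 0.00226 → f = 0.02438 (Swamee-Jain)
Major: h_f = f(L/D)·V²/2g = 0.02438·952.9·0.4792 = 11.13 m
Minor: ΣK = 4.58; h_m = ΣK·V²/2g = 2.195 m
Total H_L = 11.13 + 2.195 = 13.33 m

H_L ≈ 13.3 m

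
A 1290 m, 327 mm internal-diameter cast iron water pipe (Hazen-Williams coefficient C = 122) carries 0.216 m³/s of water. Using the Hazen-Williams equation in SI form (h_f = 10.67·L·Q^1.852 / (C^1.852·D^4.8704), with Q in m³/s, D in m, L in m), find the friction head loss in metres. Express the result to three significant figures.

h_f ≈ 25.5 m

h_f = 10.67·1290·0.216^1.852 / (122^1.852·0.327^4.8704) = 25.50 m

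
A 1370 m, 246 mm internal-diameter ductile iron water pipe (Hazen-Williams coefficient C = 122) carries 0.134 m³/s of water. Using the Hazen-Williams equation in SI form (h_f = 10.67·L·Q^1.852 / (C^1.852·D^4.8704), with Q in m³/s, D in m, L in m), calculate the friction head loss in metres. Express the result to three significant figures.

h_f ≈ 44.7 m

h_f = 10.67·1370·0.134^1.852 / (122^1.852·0.246^4.8704) = 44.74 m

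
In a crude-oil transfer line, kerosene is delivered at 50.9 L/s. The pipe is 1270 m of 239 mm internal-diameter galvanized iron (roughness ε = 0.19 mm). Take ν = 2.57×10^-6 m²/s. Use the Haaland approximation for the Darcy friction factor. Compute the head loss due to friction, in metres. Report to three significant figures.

h_f ≈ 7.36 m

V = 4Q/(πD²) = 4·0.0509/(π·0.239²) = 1.135 m/s
Re = VD/ν = 1.135·0.239/2.57×10^-6 = 1.06×10^5 → turbulent
ε/D = 0.19/239 = 7.95×10^-4
Haaland: f = 0.02112
h_f = f(L/D)V²/(2g) = 0.02112·(1270/0.239)·1.135²/(2·9.81) = 7.362 m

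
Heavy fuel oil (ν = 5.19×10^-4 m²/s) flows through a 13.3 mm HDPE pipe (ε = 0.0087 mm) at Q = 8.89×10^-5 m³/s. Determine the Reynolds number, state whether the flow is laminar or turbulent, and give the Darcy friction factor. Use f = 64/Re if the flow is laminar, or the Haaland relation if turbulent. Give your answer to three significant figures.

Re ≈ 16.4; laminar; f = 64/Re ≈ 3.90

V = 4Q/(πD²) = 0.6399 m/s
Re = VD/ν = 0.6399·0.0133/5.19×10^-4 = 16.4
Re < 2300 → laminar → f = 64/Re = 3.903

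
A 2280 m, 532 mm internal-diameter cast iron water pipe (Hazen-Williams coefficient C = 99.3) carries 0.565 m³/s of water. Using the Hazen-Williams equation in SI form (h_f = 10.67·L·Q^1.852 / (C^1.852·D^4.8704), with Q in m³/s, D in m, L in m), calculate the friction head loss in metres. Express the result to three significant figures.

h_f = 10.67·2280·0.565^1.852 / (99.3^1.852·0.532^4.8704) = 36.60 m

h_f ≈ 36.6 m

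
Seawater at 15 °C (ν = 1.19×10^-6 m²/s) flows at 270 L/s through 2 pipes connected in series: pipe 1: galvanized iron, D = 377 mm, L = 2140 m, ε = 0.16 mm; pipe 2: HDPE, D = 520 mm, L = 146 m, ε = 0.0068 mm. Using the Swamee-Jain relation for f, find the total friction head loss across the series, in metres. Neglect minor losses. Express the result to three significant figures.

Pipe 1: V = 2.419 m/s, Re = 7.66×10^5, ε/D = 4.24×10^-4, f = 0.01693, h_1 = f(L/D)V²/2g = 28.66 m
Pipe 2: V = 1.271 m/s, Re = 5.56×10^5, ε/D = 1.31×10^-5, f = 0.01307, h_2 = f(L/D)V²/2g = 0.3023 m
Series → Q common, losses add: H = Σh = 28.96 m

H ≈ 29.0 m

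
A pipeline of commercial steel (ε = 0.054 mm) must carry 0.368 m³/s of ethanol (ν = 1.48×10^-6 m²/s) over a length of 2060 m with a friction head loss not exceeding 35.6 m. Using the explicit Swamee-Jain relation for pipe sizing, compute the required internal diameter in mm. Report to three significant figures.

D ≈ 396 mm

Swamee-Jain (Type III): D = 0.66·[ε^1.25·(LQ²/(gh_f))^4.75 + ν·Q^9.4·(L/(gh_f))^5.2]^0.04
LQ²/(gh_f) = 0.7988; L/(gh_f) = 5.899
Term 1 = ε^1.25·(…)^4.75 = 1.59×10^-6; Term 2 = ν·Q^9.4·(…)^5.2 = 1.25×10^-6
D = 0.66·(1.59×10^-6 + 1.25×10^-6)^0.04 = 0.3960 m = 396 mm
Check: V = 2.99 m/s, Re = 7.99×10^5, f = 0.01425, h_f = 33.7 m ≈ 35.6 m ✓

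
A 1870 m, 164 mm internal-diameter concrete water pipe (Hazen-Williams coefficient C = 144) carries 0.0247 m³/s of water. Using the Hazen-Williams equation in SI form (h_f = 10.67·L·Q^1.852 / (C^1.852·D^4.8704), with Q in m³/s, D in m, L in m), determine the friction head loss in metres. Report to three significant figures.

h_f ≈ 14.1 m

h_f = 10.67·1870·0.0247^1.852 / (144^1.852·0.164^4.8704) = 14.13 m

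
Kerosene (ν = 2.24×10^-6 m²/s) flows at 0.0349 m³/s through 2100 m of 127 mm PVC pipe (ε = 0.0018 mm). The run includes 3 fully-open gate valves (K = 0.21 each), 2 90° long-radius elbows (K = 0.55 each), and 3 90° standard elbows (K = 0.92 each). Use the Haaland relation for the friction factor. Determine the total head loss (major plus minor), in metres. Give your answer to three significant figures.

H_L ≈ 106 m

V = 4Q/(πD²) = 2.755 m/s; V²/2g = 0.3869 m
Re = 1.56×10^5, ε/D = 1.42×10^-5 → f = 0.01635 (Haaland)
Major: h_f = f(L/D)·V²/2g = 0.01635·16535·0.3869 = 104.6 m
Minor: ΣK = 4.49; h_m = ΣK·V²/2g = 1.737 m
Total H_L = 104.6 + 1.737 = 106.3 m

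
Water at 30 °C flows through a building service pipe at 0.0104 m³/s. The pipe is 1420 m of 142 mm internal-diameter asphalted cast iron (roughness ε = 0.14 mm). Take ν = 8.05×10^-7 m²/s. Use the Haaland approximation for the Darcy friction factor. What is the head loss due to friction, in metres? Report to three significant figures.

V = 4Q/(πD²) = 4·0.0104/(π·0.142²) = 0.6567 m/s
Re = VD/ν = 0.6567·0.142/8.05×10^-7 = 1.16×10^5 → turbulent
ε/D = 0.14/142 = 9.86×10^-4
Haaland: f = 0.02164
h_f = f(L/D)V²/(2g) = 0.02164·(1420/0.142)·0.6567²/(2·9.81) = 4.757 m

h_f ≈ 4.76 m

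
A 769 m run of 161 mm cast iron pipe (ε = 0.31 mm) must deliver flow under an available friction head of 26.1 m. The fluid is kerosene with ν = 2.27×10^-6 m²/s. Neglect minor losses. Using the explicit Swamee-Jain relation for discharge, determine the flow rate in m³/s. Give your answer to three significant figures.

Q ≈ 0.0427 m³/s

Swamee-Jain (Type II): Q = -0.965·√(gD⁵h_f/L)·ln[ε/(3.7D) + √(3.17ν²L/(gD³h_f))]
√(gD⁵h_f/L) = √(9.81·0.161⁵·26.1/769) = 0.006001
ε/(3.7D) = 5.20×10^-4; √(3.17ν²L/(gD³h_f)) = 1.08×10^-4
Q = -0.965·0.006001·ln(6.288×10^-4) = 0.04269 m³/s
Check: V = 2.10 m/s, Re = 1.49×10^5, f = 0.02459, h_f = 26.3 m ≈ 26.1 m ✓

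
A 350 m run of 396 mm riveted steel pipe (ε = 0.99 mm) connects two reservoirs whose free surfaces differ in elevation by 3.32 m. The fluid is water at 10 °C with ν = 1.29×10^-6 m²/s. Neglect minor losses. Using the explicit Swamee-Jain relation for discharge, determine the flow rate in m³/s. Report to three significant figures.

Swamee-Jain (Type II): Q = -0.965·√(gD⁵h_f/L)·ln[ε/(3.7D) + √(3.17ν²L/(gD³h_f))]
√(gD⁵h_f/L) = √(9.81·0.396⁵·3.32/350) = 0.03010
ε/(3.7D) = 6.76×10^-4; √(3.17ν²L/(gD³h_f)) = 3.02×10^-5
Q = -0.965·0.03010·ln(7.059×10^-4) = 0.2108 m³/s
Check: V = 1.71 m/s, Re = 5.25×10^5, f = 0.02528, h_f = 3.34 m ≈ 3.32 m ✓

Q ≈ 0.211 m³/s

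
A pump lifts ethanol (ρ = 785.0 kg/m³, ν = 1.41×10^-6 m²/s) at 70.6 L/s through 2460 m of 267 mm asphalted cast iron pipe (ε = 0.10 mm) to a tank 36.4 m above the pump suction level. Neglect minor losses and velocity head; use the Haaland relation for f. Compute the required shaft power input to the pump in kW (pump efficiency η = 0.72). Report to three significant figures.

P_shaft ≈ 37.4 kW

V = 4Q/(πD²) = 1.261 m/s; Re = 2.39×10^5; ε/D = 3.75×10^-4; f = 0.01764
h_f = f(L/D)V²/2g = 13.17 m
Total head H = z + h_f = 36.4 + 13.17 = 49.57 m
P_hyd = ρgQH = 785.0·9.81·0.0706·49.57 = 26.95 kW
P_shaft = P_hyd/η = 26.95/0.72 = 37.43 kW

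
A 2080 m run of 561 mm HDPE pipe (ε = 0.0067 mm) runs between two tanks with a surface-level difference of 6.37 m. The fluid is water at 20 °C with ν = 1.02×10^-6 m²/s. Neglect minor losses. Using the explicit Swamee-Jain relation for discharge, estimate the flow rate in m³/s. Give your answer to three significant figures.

Q ≈ 0.413 m³/s

Swamee-Jain (Type II): Q = -0.965·√(gD⁵h_f/L)·ln[ε/(3.7D) + √(3.17ν²L/(gD³h_f))]
√(gD⁵h_f/L) = √(9.81·0.561⁵·6.37/2080) = 0.04086
ε/(3.7D) = 3.23×10^-6; √(3.17ν²L/(gD³h_f)) = 2.49×10^-5
Q = -0.965·0.04086·ln(2.816×10^-5) = 0.4131 m³/s
Check: V = 1.67 m/s, Re = 9.19×10^5, f = 0.01205, h_f = 6.36 m ≈ 6.37 m ✓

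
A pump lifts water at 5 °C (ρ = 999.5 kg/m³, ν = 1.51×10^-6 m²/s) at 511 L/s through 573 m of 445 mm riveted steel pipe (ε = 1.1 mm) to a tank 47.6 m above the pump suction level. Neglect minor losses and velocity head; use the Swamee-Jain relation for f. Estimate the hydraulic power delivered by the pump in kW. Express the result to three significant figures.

P_hyd ≈ 327 kW

V = 4Q/(πD²) = 3.286 m/s; Re = 9.68×10^5; ε/D = 0.00247; f = 0.02503
h_f = f(L/D)V²/2g = 17.74 m
Total head H = z + h_f = 47.6 + 17.74 = 65.34 m
P_hyd = ρgQH = 999.5·9.81·0.511·65.34 = 327.4 kW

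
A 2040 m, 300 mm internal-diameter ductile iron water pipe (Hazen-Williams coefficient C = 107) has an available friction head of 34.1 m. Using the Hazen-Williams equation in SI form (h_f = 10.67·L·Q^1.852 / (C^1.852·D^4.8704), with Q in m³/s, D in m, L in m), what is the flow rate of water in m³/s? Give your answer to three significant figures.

Rearranging: Q = [h_f·C^1.852·D^4.8704 / (10.67·L)]^(1/1.852)
Q = [34.1·107^1.852·0.300^4.8704 / (10.67·2040)]^0.540 = 0.1379 m³/s

Q ≈ 0.138 m³/s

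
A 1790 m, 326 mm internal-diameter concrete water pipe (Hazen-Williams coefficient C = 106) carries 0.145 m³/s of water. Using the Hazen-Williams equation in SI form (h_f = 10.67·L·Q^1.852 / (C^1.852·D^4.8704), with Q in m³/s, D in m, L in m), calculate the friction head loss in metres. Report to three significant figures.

h_f = 10.67·1790·0.145^1.852 / (106^1.852·0.326^4.8704) = 22.28 m

h_f ≈ 22.3 m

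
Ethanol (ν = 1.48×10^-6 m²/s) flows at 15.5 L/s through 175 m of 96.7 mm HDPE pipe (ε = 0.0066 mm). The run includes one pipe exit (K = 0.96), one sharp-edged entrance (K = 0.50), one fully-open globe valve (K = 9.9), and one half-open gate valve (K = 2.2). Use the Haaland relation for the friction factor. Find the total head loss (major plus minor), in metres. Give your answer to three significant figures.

V = 4Q/(πD²) = 2.111 m/s; V²/2g = 0.2270 m
Re = 1.38×10^5, ε/D = 6.83×10^-5 → f = 0.01705 (Haaland)
Major: h_f = f(L/D)·V²/2g = 0.01705·1810·0.2270 = 7.004 m
Minor: ΣK = 13.6; h_m = ΣK·V²/2g = 3.078 m
Total H_L = 7.004 + 3.078 = 10.08 m

H_L ≈ 10.1 m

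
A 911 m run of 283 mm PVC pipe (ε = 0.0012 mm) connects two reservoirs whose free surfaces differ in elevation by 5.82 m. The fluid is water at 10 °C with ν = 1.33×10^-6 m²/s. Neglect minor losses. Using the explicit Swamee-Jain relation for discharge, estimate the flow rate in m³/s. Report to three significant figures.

Q ≈ 0.0994 m³/s

Swamee-Jain (Type II): Q = -0.965·√(gD⁵h_f/L)·ln[ε/(3.7D) + √(3.17ν²L/(gD³h_f))]
√(gD⁵h_f/L) = √(9.81·0.283⁵·5.82/911) = 0.01067
ε/(3.7D) = 1.15×10^-6; √(3.17ν²L/(gD³h_f)) = 6.28×10^-5
Q = -0.965·0.01067·ln(6.398×10^-5) = 0.09940 m³/s
Check: V = 1.58 m/s, Re = 3.36×10^5, f = 0.01413, h_f = 5.79 m ≈ 5.82 m ✓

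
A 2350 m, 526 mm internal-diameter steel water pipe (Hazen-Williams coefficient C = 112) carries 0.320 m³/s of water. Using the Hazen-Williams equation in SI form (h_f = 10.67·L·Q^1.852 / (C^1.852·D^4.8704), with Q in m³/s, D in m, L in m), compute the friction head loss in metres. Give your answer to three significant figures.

h_f ≈ 11.1 m

h_f = 10.67·2350·0.320^1.852 / (112^1.852·0.526^4.8704) = 11.13 m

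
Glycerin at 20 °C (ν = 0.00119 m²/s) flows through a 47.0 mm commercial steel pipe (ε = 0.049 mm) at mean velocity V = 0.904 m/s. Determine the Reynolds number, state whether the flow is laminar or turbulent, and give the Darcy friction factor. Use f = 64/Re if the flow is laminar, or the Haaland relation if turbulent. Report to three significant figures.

Re ≈ 35.7; laminar; f = 64/Re ≈ 1.79

Re = VD/ν = 0.9040·0.0470/0.00119 = 35.7
Re < 2300 → laminar → f = 64/Re = 1.793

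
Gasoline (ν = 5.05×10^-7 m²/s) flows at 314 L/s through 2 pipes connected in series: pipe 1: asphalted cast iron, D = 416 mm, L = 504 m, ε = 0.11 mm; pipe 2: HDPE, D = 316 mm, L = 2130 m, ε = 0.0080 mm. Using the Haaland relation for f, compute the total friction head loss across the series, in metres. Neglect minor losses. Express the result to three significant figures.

H ≈ 64.6 m

Pipe 1: V = 2.310 m/s, Re = 1.90×10^6, ε/D = 2.64×10^-4, f = 0.01495, h_1 = f(L/D)V²/2g = 4.928 m
Pipe 2: V = 4.004 m/s, Re = 2.51×10^6, ε/D = 2.53×10^-5, f = 0.01084, h_2 = f(L/D)V²/2g = 59.68 m
Series → Q common, losses add: H = Σh = 64.60 m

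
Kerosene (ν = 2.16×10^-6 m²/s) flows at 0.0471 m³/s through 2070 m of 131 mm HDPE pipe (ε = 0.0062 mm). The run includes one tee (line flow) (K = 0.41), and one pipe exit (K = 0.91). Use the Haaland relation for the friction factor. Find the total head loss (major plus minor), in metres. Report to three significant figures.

H_L ≈ 155 m

V = 4Q/(πD²) = 3.495 m/s; V²/2g = 0.6224 m
Re = 2.12×10^5, ε/D = 4.73×10^-5 → f = 0.01565 (Haaland)
Major: h_f = f(L/D)·V²/2g = 0.01565·15802·0.6224 = 153.9 m
Minor: ΣK = 1.32; h_m = ΣK·V²/2g = 0.8216 m
Total H_L = 153.9 + 0.8216 = 154.8 m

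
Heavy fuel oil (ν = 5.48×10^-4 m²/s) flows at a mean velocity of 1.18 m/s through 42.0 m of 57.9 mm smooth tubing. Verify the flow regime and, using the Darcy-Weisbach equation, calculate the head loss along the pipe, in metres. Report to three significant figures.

Re = VD/ν = 1.18·0.05790/5.48×10^-4 = 125 → laminar (Re < 2300)
f = 64/Re = 0.5133
h_f = f(L/D)V²/(2g) = 0.5133·(42.0/0.05790)·1.18²/(2·9.81) = 26.43 m

h_f ≈ 26.4 m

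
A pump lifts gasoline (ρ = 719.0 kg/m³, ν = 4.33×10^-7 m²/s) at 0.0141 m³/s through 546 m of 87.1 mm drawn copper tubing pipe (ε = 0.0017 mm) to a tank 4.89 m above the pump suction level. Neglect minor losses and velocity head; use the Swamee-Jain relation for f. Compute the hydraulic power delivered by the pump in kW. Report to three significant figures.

P_hyd ≈ 2.89 kW

V = 4Q/(πD²) = 2.366 m/s; Re = 4.76×10^5; ε/D = 1.95×10^-5; f = 0.01351
h_f = f(L/D)V²/2g = 24.16 m
Total head H = z + h_f = 4.89 + 24.16 = 29.05 m
P_hyd = ρgQH = 719.0·9.81·0.0141·29.05 = 2.890 kW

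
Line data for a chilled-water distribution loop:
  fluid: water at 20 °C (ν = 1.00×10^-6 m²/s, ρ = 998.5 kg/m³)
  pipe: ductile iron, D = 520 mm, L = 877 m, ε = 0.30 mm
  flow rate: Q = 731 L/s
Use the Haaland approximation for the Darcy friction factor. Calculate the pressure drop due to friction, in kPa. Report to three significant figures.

V = 4Q/(πD²) = 4·0.731/(π·0.520²) = 3.442 m/s
Re = VD/ν = 3.442·0.520/1.00×10^-6 = 1.79×10^6 → turbulent
ε/D = 0.30/520 = 5.77×10^-4
Haaland: f = 0.01751
h_f = f(L/D)V²/(2g) = 0.01751·(877/0.520)·3.442²/(2·9.81) = 17.83 m
Δp = ρg·h_f = 998.5·9.81·17.83 = 174.7 kPa

Δp ≈ 175 kPa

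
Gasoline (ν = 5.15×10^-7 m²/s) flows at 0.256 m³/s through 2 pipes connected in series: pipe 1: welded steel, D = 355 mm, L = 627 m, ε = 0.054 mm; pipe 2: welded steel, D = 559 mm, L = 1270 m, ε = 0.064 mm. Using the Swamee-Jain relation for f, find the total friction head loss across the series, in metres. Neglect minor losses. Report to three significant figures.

Pipe 1: V = 2.586 m/s, Re = 1.78×10^6, ε/D = 1.52×10^-4, f = 0.01376, h_1 = f(L/D)V²/2g = 8.288 m
Pipe 2: V = 1.043 m/s, Re = 1.13×10^6, ε/D = 1.14×10^-4, f = 0.01359, h_2 = f(L/D)V²/2g = 1.712 m
Series → Q common, losses add: H = Σh = 10.000 m

H ≈ 10.00 m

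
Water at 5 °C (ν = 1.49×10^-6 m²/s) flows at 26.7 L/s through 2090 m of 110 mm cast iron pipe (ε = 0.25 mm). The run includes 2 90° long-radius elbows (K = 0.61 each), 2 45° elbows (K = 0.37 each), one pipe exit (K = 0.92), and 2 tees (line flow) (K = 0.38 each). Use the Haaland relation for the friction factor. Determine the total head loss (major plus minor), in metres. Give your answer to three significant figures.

V = 4Q/(πD²) = 2.810 m/s; V²/2g = 0.4023 m
Re = 2.07×10^5, ε/D = 0.00227 → f = 0.02498 (Haaland)
Major: h_f = f(L/D)·V²/2g = 0.02498·19000·0.4023 = 191.0 m
Minor: ΣK = 3.64; h_m = ΣK·V²/2g = 1.464 m
Total H_L = 191.0 + 1.464 = 192.4 m

H_L ≈ 192 m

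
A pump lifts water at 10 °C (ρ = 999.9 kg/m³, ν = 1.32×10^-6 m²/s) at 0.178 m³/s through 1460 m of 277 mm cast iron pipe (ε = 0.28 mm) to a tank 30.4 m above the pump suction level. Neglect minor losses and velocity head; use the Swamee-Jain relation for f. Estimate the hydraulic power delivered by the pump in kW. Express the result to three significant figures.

P_hyd ≈ 136 kW

V = 4Q/(πD²) = 2.954 m/s; Re = 6.20×10^5; ε/D = 0.00101; f = 0.02028
h_f = f(L/D)V²/2g = 47.53 m
Total head H = z + h_f = 30.4 + 47.53 = 77.93 m
P_hyd = ρgQH = 999.9·9.81·0.178·77.93 = 136.1 kW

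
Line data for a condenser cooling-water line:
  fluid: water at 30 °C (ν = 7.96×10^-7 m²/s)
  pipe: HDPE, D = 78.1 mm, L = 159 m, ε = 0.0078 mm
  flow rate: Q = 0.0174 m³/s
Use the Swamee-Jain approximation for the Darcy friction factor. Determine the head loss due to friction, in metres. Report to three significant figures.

V = 4Q/(πD²) = 4·0.0174/(π·0.0781²) = 3.632 m/s
Re = VD/ν = 3.632·0.0781/7.96×10^-7 = 3.56×10^5 → turbulent
ε/D = 0.0078/78.1 = 9.99×10^-5
Swamee-Jain: f = 0.01508
h_f = f(L/D)V²/(2g) = 0.01508·(159/0.0781)·3.632²/(2·9.81) = 20.64 m

h_f ≈ 20.6 m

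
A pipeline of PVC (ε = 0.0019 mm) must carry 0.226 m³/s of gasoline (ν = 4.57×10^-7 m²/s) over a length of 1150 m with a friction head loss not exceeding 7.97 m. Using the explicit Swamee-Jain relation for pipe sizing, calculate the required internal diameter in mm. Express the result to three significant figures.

Swamee-Jain (Type III): D = 0.66·[ε^1.25·(LQ²/(gh_f))^4.75 + ν·Q^9.4·(L/(gh_f))^5.2]^0.04
LQ²/(gh_f) = 0.7513; L/(gh_f) = 14.71
Term 1 = ε^1.25·(…)^4.75 = 1.81×10^-8; Term 2 = ν·Q^9.4·(…)^5.2 = 4.57×10^-7
D = 0.66·(1.81×10^-8 + 4.57×10^-7)^0.04 = 0.3687 m = 369 mm
Check: V = 2.12 m/s, Re = 1.71×10^6, f = 0.01081, h_f = 7.70 m ≈ 7.97 m ✓

D ≈ 369 mm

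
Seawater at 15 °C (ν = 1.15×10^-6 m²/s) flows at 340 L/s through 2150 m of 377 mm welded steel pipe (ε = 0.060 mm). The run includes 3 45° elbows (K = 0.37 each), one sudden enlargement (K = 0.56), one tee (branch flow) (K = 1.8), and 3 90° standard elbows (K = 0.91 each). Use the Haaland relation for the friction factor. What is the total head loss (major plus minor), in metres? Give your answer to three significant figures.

H_L ≈ 41.0 m

V = 4Q/(πD²) = 3.046 m/s; V²/2g = 0.4728 m
Re = 9.99×10^5, ε/D = 1.59×10^-4 → f = 0.01412 (Haaland)
Major: h_f = f(L/D)·V²/2g = 0.01412·5703·0.4728 = 38.08 m
Minor: ΣK = 6.20; h_m = ΣK·V²/2g = 2.932 m
Total H_L = 38.08 + 2.932 = 41.02 m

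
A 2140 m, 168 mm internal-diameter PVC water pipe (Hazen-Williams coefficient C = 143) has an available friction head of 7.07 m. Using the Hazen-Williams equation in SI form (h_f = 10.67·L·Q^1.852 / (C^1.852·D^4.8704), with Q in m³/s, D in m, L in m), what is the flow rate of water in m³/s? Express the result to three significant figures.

Rearranging: Q = [h_f·C^1.852·D^4.8704 / (10.67·L)]^(1/1.852)
Q = [7.07·143^1.852·0.168^4.8704 / (10.67·2140)]^0.540 = 0.01672 m³/s

Q ≈ 0.0167 m³/s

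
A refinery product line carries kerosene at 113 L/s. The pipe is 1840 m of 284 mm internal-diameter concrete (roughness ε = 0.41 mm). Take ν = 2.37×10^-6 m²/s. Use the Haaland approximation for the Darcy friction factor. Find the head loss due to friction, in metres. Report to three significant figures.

V = 4Q/(πD²) = 4·0.113/(π·0.284²) = 1.784 m/s
Re = VD/ν = 1.784·0.284/2.37×10^-6 = 2.14×10^5 → turbulent
ε/D = 0.41/284 = 0.00144
Haaland: f = 0.02247
h_f = f(L/D)V²/(2g) = 0.02247·(1840/0.284)·1.784²/(2·9.81) = 23.61 m

h_f ≈ 23.6 m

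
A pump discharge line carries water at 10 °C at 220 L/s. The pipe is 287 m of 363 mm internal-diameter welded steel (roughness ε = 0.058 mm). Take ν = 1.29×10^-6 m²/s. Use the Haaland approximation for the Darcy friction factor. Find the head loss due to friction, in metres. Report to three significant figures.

h_f ≈ 2.67 m

V = 4Q/(πD²) = 4·0.220/(π·0.363²) = 2.126 m/s
Re = VD/ν = 2.126·0.363/1.29×10^-6 = 5.98×10^5 → turbulent
ε/D = 0.058/363 = 1.60×10^-4
Haaland: f = 0.01466
h_f = f(L/D)V²/(2g) = 0.01466·(287/0.363)·2.126²/(2·9.81) = 2.670 m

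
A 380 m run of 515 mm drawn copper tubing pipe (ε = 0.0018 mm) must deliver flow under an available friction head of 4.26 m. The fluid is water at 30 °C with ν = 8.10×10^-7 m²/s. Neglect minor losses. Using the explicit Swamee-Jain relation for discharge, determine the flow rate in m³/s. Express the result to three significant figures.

Q ≈ 0.687 m³/s

Swamee-Jain (Type II): Q = -0.965·√(gD⁵h_f/L)·ln[ε/(3.7D) + √(3.17ν²L/(gD³h_f))]
√(gD⁵h_f/L) = √(9.81·0.515⁵·4.26/380) = 0.06312
ε/(3.7D) = 9.45×10^-7; √(3.17ν²L/(gD³h_f)) = 1.18×10^-5
Q = -0.965·0.06312·ln(1.271×10^-5) = 0.6866 m³/s
Check: V = 3.30 m/s, Re = 2.10×10^6, f = 0.01043, h_f = 4.26 m ≈ 4.26 m ✓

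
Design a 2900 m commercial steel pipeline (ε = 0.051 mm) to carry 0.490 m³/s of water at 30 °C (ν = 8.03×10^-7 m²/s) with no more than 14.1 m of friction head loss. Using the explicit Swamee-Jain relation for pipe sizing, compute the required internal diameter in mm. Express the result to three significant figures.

D ≈ 560 mm

Swamee-Jain (Type III): D = 0.66·[ε^1.25·(LQ²/(gh_f))^4.75 + ν·Q^9.4·(L/(gh_f))^5.2]^0.04
LQ²/(gh_f) = 5.034; L/(gh_f) = 20.97
Term 1 = ε^1.25·(…)^4.75 = 0.00930; Term 2 = ν·Q^9.4·(…)^5.2 = 0.00732
D = 0.66·(0.00930 + 0.00732)^0.04 = 0.5602 m = 560 mm
Check: V = 1.99 m/s, Re = 1.39×10^6, f = 0.01303, h_f = 13.6 m ≈ 14.1 m ✓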